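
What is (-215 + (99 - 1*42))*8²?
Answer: -10112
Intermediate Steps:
(-215 + (99 - 1*42))*8² = (-215 + (99 - 42))*64 = (-215 + 57)*64 = -158*64 = -10112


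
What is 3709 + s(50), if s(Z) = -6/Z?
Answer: 92722/25 ≈ 3708.9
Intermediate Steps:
3709 + s(50) = 3709 - 6/50 = 3709 - 6*1/50 = 3709 - 3/25 = 92722/25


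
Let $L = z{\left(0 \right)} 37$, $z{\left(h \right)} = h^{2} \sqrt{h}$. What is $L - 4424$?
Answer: $-4424$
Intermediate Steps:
$z{\left(h \right)} = h^{\frac{5}{2}}$
$L = 0$ ($L = 0^{\frac{5}{2}} \cdot 37 = 0 \cdot 37 = 0$)
$L - 4424 = 0 - 4424 = -4424$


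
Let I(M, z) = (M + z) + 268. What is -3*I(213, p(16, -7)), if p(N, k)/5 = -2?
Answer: -1413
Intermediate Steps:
p(N, k) = -10 (p(N, k) = 5*(-2) = -10)
I(M, z) = 268 + M + z
-3*I(213, p(16, -7)) = -3*(268 + 213 - 10) = -3*471 = -1413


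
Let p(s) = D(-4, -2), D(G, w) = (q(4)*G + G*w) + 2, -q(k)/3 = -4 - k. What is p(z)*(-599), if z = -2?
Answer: 51514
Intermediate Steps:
q(k) = 12 + 3*k (q(k) = -3*(-4 - k) = 12 + 3*k)
D(G, w) = 2 + 24*G + G*w (D(G, w) = ((12 + 3*4)*G + G*w) + 2 = ((12 + 12)*G + G*w) + 2 = (24*G + G*w) + 2 = 2 + 24*G + G*w)
p(s) = -86 (p(s) = 2 + 24*(-4) - 4*(-2) = 2 - 96 + 8 = -86)
p(z)*(-599) = -86*(-599) = 51514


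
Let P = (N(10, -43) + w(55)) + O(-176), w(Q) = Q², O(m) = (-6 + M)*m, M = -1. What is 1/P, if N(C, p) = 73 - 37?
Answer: 1/4293 ≈ 0.00023294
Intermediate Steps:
O(m) = -7*m (O(m) = (-6 - 1)*m = -7*m)
N(C, p) = 36
P = 4293 (P = (36 + 55²) - 7*(-176) = (36 + 3025) + 1232 = 3061 + 1232 = 4293)
1/P = 1/4293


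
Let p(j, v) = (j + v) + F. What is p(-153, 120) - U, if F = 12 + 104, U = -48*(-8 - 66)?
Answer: -3469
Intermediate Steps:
U = 3552 (U = -48*(-74) = 3552)
F = 116
p(j, v) = 116 + j + v (p(j, v) = (j + v) + 116 = 116 + j + v)
p(-153, 120) - U = (116 - 153 + 120) - 1*3552 = 83 - 3552 = -3469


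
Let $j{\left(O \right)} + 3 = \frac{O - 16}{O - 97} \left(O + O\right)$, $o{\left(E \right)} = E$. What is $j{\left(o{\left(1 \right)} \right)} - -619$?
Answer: $\frac{9861}{16} \approx 616.31$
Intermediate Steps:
$j{\left(O \right)} = -3 + \frac{2 O \left(-16 + O\right)}{-97 + O}$ ($j{\left(O \right)} = -3 + \frac{O - 16}{O - 97} \left(O + O\right) = -3 + \frac{-16 + O}{-97 + O} 2 O = -3 + \frac{2 O \left(-16 + O\right)}{-97 + O}$)
$j{\left(o{\left(1 \right)} \right)} - -619 = \frac{291 - 35 + 2 \cdot 1^{2}}{-97 + 1} - -619 = \frac{291 - 35 + 2 \cdot 1}{-96} + 619 = - \frac{291 - 35 + 2}{96} + 619 = \left(- \frac{1}{96}\right) 258 + 619 = - \frac{43}{16} + 619 = \frac{9861}{16}$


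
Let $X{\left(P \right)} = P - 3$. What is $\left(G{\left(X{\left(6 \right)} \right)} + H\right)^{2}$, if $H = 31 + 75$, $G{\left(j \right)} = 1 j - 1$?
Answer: $11664$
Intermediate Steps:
$X{\left(P \right)} = -3 + P$
$G{\left(j \right)} = -1 + j$ ($G{\left(j \right)} = j - 1 = -1 + j$)
$H = 106$
$\left(G{\left(X{\left(6 \right)} \right)} + H\right)^{2} = \left(\left(-1 + \left(-3 + 6\right)\right) + 106\right)^{2} = \left(\left(-1 + 3\right) + 106\right)^{2} = \left(2 + 106\right)^{2} = 108^{2} = 11664$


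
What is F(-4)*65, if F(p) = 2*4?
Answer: 520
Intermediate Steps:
F(p) = 8
F(-4)*65 = 8*65 = 520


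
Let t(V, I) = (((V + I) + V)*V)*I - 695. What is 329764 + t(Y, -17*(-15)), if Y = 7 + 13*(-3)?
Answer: -1229491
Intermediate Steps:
Y = -32 (Y = 7 - 39 = -32)
t(V, I) = -695 + I*V*(I + 2*V) (t(V, I) = (((I + V) + V)*V)*I - 695 = ((I + 2*V)*V)*I - 695 = (V*(I + 2*V))*I - 695 = I*V*(I + 2*V) - 695 = -695 + I*V*(I + 2*V))
329764 + t(Y, -17*(-15)) = 329764 + (-695 - 32*(-17*(-15))² + 2*(-17*(-15))*(-32)²) = 329764 + (-695 - 32*255² + 2*255*1024) = 329764 + (-695 - 32*65025 + 522240) = 329764 + (-695 - 2080800 + 522240) = 329764 - 1559255 = -1229491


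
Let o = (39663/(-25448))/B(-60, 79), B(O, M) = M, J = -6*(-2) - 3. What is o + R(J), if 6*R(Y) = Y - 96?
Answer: -29190347/2010392 ≈ -14.520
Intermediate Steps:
J = 9 (J = 12 - 3 = 9)
R(Y) = -16 + Y/6 (R(Y) = (Y - 96)/6 = (-96 + Y)/6 = -16 + Y/6)
o = -39663/2010392 (o = (39663/(-25448))/79 = (39663*(-1/25448))*(1/79) = -39663/25448*1/79 = -39663/2010392 ≈ -0.019729)
o + R(J) = -39663/2010392 + (-16 + (⅙)*9) = -39663/2010392 + (-16 + 3/2) = -39663/2010392 - 29/2 = -29190347/2010392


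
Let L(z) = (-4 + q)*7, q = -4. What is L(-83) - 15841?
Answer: -15897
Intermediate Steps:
L(z) = -56 (L(z) = (-4 - 4)*7 = -8*7 = -56)
L(-83) - 15841 = -56 - 15841 = -15897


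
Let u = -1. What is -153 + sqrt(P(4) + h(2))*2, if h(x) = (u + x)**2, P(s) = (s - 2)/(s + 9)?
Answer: -153 + 2*sqrt(195)/13 ≈ -150.85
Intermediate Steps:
P(s) = (-2 + s)/(9 + s)
h(x) = (-1 + x)**2
-153 + sqrt(P(4) + h(2))*2 = -153 + sqrt((-2 + 4)/(9 + 4) + (-1 + 2)**2)*2 = -153 + sqrt(2/13 + 1**2)*2 = -153 + sqrt((1/13)*2 + 1)*2 = -153 + sqrt(2/13 + 1)*2 = -153 + sqrt(15/13)*2 = -153 + (sqrt(195)/13)*2 = -153 + 2*sqrt(195)/13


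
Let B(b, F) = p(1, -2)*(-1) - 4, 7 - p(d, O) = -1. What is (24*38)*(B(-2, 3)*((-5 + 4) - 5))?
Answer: 65664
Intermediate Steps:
p(d, O) = 8 (p(d, O) = 7 - 1*(-1) = 7 + 1 = 8)
B(b, F) = -12 (B(b, F) = 8*(-1) - 4 = -8 - 4 = -12)
(24*38)*(B(-2, 3)*((-5 + 4) - 5)) = (24*38)*(-12*((-5 + 4) - 5)) = 912*(-12*(-1 - 5)) = 912*(-12*(-6)) = 912*72 = 65664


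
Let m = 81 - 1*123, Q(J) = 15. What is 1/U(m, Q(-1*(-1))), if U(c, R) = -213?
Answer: -1/213 ≈ -0.0046948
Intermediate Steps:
m = -42 (m = 81 - 123 = -42)
1/U(m, Q(-1*(-1))) = 1/(-213) = -1/213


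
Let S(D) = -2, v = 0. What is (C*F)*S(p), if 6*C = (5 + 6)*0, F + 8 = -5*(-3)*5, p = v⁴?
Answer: 0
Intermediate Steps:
p = 0 (p = 0⁴ = 0)
F = 67 (F = -8 - 5*(-3)*5 = -8 + 15*5 = -8 + 75 = 67)
C = 0 (C = ((5 + 6)*0)/6 = (11*0)/6 = (⅙)*0 = 0)
(C*F)*S(p) = (0*67)*(-2) = 0*(-2) = 0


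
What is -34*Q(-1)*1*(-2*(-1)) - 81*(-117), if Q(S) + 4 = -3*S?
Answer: 9545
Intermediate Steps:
Q(S) = -4 - 3*S
-34*Q(-1)*1*(-2*(-1)) - 81*(-117) = -34*(-4 - 3*(-1))*1*(-2*(-1)) - 81*(-117) = -34*(-4 + 3)*1*2 + 9477 = -34*(-1*1)*2 + 9477 = -(-34)*2 + 9477 = -34*(-2) + 9477 = 68 + 9477 = 9545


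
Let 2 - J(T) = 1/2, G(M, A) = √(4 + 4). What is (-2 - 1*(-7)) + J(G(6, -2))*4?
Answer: 11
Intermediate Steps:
G(M, A) = 2*√2 (G(M, A) = √8 = 2*√2)
J(T) = 3/2 (J(T) = 2 - 1/2 = 2 - 1*½ = 2 - ½ = 3/2)
(-2 - 1*(-7)) + J(G(6, -2))*4 = (-2 - 1*(-7)) + (3/2)*4 = (-2 + 7) + 6 = 5 + 6 = 11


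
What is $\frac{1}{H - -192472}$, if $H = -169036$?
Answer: $\frac{1}{23436} \approx 4.2669 \cdot 10^{-5}$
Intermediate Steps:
$\frac{1}{H - -192472} = \frac{1}{-169036 - -192472} = \frac{1}{-169036 + 192472} = \frac{1}{23436}$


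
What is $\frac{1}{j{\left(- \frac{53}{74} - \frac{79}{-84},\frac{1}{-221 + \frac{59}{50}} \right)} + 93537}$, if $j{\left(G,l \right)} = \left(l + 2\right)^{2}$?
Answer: $\frac{120802081}{11299945263121} \approx 1.0691 \cdot 10^{-5}$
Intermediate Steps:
$j{\left(G,l \right)} = \left(2 + l\right)^{2}$
$\frac{1}{j{\left(- \frac{53}{74} - \frac{79}{-84},\frac{1}{-221 + \frac{59}{50}} \right)} + 93537} = \frac{1}{\left(2 + \frac{1}{-221 + \frac{59}{50}}\right)^{2} + 93537} = \frac{1}{\left(2 + \frac{1}{- \frac{10991}{50}}\right)^{2} + 93537} = \frac{1}{\left(2 - \frac{50}{10991}\right)^{2} + 93537} = \frac{1}{\left(\frac{21932}{10991}\right)^{2} + 93537} = \frac{1}{\frac{481012624}{120802081} + 93537} = \frac{1}{\frac{11299945263121}{120802081}} = \frac{120802081}{11299945263121}$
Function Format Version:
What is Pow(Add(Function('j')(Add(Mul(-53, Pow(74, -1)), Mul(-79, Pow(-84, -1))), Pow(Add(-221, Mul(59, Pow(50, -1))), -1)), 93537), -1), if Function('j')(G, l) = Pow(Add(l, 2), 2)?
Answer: Rational(120802081, 11299945263121) ≈ 1.0691e-5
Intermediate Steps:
Function('j')(G, l) = Pow(Add(2, l), 2)
Pow(Add(Function('j')(Add(Mul(-53, Pow(74, -1)), Mul(-79, Pow(-84, -1))), Pow(Add(-221, Mul(59, Pow(50, -1))), -1)), 93537), -1) = Pow(Add(Pow(Add(2, Pow(Add(-221, Mul(59, Pow(50, -1))), -1)), 2), 93537), -1) = Pow(Add(Pow(Add(2, Pow(Add(-221, Mul(59, Rational(1, 50))), -1)), 2), 93537), -1) = Pow(Add(Pow(Add(2, Pow(Add(-221, Rational(59, 50)), -1)), 2), 93537), -1) = Pow(Add(Pow(Add(2, Pow(Rational(-10991, 50), -1)), 2), 93537), -1) = Pow(Add(Pow(Add(2, Rational(-50, 10991)), 2), 93537), -1) = Pow(Add(Pow(Rational(21932, 10991), 2), 93537), -1) = Pow(Add(Rational(481012624, 120802081), 93537), -1) = Pow(Rational(11299945263121, 120802081), -1) = Rational(120802081, 11299945263121)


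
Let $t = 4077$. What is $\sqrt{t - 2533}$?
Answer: $2 \sqrt{386} \approx 39.294$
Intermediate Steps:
$\sqrt{t - 2533} = \sqrt{4077 - 2533} = \sqrt{1544} = 2 \sqrt{386}$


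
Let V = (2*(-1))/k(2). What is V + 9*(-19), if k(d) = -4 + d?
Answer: -170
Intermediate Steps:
V = 1 (V = (2*(-1))/(-4 + 2) = -2/(-2) = -2*(-1/2) = 1)
V + 9*(-19) = 1 + 9*(-19) = 1 - 171 = -170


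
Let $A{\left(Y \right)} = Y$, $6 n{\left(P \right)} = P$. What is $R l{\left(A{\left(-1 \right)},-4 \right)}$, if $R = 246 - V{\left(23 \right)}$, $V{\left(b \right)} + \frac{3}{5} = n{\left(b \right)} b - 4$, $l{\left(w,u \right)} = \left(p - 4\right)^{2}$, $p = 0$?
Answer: $\frac{38984}{15} \approx 2598.9$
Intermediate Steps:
$n{\left(P \right)} = \frac{P}{6}$
$l{\left(w,u \right)} = 16$ ($l{\left(w,u \right)} = \left(0 - 4\right)^{2} = \left(-4\right)^{2} = 16$)
$V{\left(b \right)} = - \frac{23}{5} + \frac{b^{2}}{6}$ ($V{\left(b \right)} = - \frac{3}{5} + \left(\frac{b}{6} b - 4\right) = - \frac{3}{5} + \left(\frac{b^{2}}{6} - 4\right) = - \frac{3}{5} + \left(-4 + \frac{b^{2}}{6}\right) = - \frac{23}{5} + \frac{b^{2}}{6}$)
$R = \frac{4873}{30}$ ($R = 246 - \left(- \frac{23}{5} + \frac{23^{2}}{6}\right) = 246 - \left(- \frac{23}{5} + \frac{1}{6} \cdot 529\right) = 246 - \left(- \frac{23}{5} + \frac{529}{6}\right) = 246 - \frac{2507}{30} = \frac{4873}{30} \approx 162.43$)
$R l{\left(A{\left(-1 \right)},-4 \right)} = \frac{4873}{30} \cdot 16 = \frac{38984}{15}$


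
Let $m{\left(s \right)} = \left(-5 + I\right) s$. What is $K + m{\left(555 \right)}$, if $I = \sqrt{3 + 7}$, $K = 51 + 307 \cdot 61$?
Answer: $16003 + 555 \sqrt{10} \approx 17758.0$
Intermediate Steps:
$K = 18778$ ($K = 51 + 18727 = 18778$)
$I = \sqrt{10} \approx 3.1623$
$m{\left(s \right)} = s \left(-5 + \sqrt{10}\right)$ ($m{\left(s \right)} = \left(-5 + \sqrt{10}\right) s = s \left(-5 + \sqrt{10}\right)$)
$K + m{\left(555 \right)} = 18778 + 555 \left(-5 + \sqrt{10}\right) = 18778 - \left(2775 - 555 \sqrt{10}\right) = 16003 + 555 \sqrt{10}$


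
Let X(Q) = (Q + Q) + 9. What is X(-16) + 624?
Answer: 601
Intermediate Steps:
X(Q) = 9 + 2*Q (X(Q) = 2*Q + 9 = 9 + 2*Q)
X(-16) + 624 = (9 + 2*(-16)) + 624 = (9 - 32) + 624 = -23 + 624 = 601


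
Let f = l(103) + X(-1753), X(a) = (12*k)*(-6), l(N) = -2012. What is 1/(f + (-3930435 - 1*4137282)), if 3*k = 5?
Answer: -1/8069849 ≈ -1.2392e-7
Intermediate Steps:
k = 5/3 (k = (⅓)*5 = 5/3 ≈ 1.6667)
X(a) = -120 (X(a) = (12*(5/3))*(-6) = 20*(-6) = -120)
f = -2132 (f = -2012 - 120 = -2132)
1/(f + (-3930435 - 1*4137282)) = 1/(-2132 + (-3930435 - 1*4137282)) = 1/(-2132 + (-3930435 - 4137282)) = 1/(-2132 - 8067717) = 1/(-8069849) = -1/8069849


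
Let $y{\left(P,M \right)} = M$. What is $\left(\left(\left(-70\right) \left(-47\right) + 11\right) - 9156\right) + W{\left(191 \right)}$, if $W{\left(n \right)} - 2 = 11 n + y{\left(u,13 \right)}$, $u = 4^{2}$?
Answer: $-3739$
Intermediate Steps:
$u = 16$
$W{\left(n \right)} = 15 + 11 n$ ($W{\left(n \right)} = 2 + \left(11 n + 13\right) = 2 + \left(13 + 11 n\right) = 15 + 11 n$)
$\left(\left(\left(-70\right) \left(-47\right) + 11\right) - 9156\right) + W{\left(191 \right)} = \left(\left(\left(-70\right) \left(-47\right) + 11\right) - 9156\right) + \left(15 + 11 \cdot 191\right) = \left(\left(3290 + 11\right) - 9156\right) + \left(15 + 2101\right) = \left(3301 - 9156\right) + 2116 = -5855 + 2116 = -3739$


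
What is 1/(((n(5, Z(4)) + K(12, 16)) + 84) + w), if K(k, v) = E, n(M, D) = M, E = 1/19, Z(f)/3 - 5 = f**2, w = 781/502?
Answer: 9538/864223 ≈ 0.011037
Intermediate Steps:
w = 781/502 (w = 781*(1/502) = 781/502 ≈ 1.5558)
Z(f) = 15 + 3*f**2
E = 1/19 ≈ 0.052632
K(k, v) = 1/19
1/(((n(5, Z(4)) + K(12, 16)) + 84) + w) = 1/(((5 + 1/19) + 84) + 781/502) = 1/((96/19 + 84) + 781/502) = 1/(1692/19 + 781/502) = 1/(864223/9538) = 9538/864223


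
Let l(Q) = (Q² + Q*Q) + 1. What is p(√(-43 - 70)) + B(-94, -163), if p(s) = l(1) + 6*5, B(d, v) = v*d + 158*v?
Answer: -10399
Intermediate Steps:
B(d, v) = 158*v + d*v (B(d, v) = d*v + 158*v = 158*v + d*v)
l(Q) = 1 + 2*Q² (l(Q) = (Q² + Q²) + 1 = 2*Q² + 1 = 1 + 2*Q²)
p(s) = 33 (p(s) = (1 + 2*1²) + 6*5 = (1 + 2*1) + 30 = (1 + 2) + 30 = 3 + 30 = 33)
p(√(-43 - 70)) + B(-94, -163) = 33 - 163*(158 - 94) = 33 - 163*64 = 33 - 10432 = -10399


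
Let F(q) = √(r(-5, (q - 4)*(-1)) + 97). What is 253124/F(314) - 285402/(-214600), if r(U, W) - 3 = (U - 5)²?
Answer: 142701/107300 + 63281*√2/5 ≈ 17900.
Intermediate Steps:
r(U, W) = 3 + (-5 + U)² (r(U, W) = 3 + (U - 5)² = 3 + (-5 + U)²)
F(q) = 10*√2 (F(q) = √((3 + (-5 - 5)²) + 97) = √((3 + (-10)²) + 97) = √((3 + 100) + 97) = √(103 + 97) = √200 = 10*√2)
253124/F(314) - 285402/(-214600) = 253124/((10*√2)) - 285402/(-214600) = 253124*(√2/20) - 285402*(-1/214600) = 63281*√2/5 + 142701/107300 = 142701/107300 + 63281*√2/5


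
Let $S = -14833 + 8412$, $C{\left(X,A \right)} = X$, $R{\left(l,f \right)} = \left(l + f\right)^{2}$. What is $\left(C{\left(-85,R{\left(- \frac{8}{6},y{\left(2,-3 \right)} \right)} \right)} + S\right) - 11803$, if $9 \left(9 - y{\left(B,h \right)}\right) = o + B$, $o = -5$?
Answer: $-18309$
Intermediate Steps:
$y{\left(B,h \right)} = \frac{86}{9} - \frac{B}{9}$ ($y{\left(B,h \right)} = 9 - \frac{-5 + B}{9} = 9 - \left(- \frac{5}{9} + \frac{B}{9}\right) = \frac{86}{9} - \frac{B}{9}$)
$R{\left(l,f \right)} = \left(f + l\right)^{2}$
$S = -6421$
$\left(C{\left(-85,R{\left(- \frac{8}{6},y{\left(2,-3 \right)} \right)} \right)} + S\right) - 11803 = \left(-85 - 6421\right) - 11803 = -6506 - 11803 = -18309$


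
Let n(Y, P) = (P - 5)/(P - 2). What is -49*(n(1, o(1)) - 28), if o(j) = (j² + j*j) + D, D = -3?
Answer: 1274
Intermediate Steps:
o(j) = -3 + 2*j² (o(j) = (j² + j*j) - 3 = (j² + j²) - 3 = 2*j² - 3 = -3 + 2*j²)
n(Y, P) = (-5 + P)/(-2 + P)
-49*(n(1, o(1)) - 28) = -49*((-5 + (-3 + 2*1²))/(-2 + (-3 + 2*1²)) - 28) = -49*((-5 + (-3 + 2*1))/(-2 + (-3 + 2*1)) - 28) = -49*((-5 + (-3 + 2))/(-2 + (-3 + 2)) - 28) = -49*((-5 - 1)/(-2 - 1) - 28) = -49*(-6/(-3) - 28) = -49*(-⅓*(-6) - 28) = -49*(2 - 28) = -49*(-26) = 1274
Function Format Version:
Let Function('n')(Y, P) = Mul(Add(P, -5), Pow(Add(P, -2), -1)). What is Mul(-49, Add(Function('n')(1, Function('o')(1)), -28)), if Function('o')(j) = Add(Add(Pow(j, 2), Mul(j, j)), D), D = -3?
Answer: 1274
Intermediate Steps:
Function('o')(j) = Add(-3, Mul(2, Pow(j, 2))) (Function('o')(j) = Add(Add(Pow(j, 2), Mul(j, j)), -3) = Add(Add(Pow(j, 2), Pow(j, 2)), -3) = Add(Mul(2, Pow(j, 2)), -3) = Add(-3, Mul(2, Pow(j, 2))))
Function('n')(Y, P) = Mul(Pow(Add(-2, P), -1), Add(-5, P)) (Function('n')(Y, P) = Mul(Add(-5, P), Pow(Add(-2, P), -1)) = Mul(Pow(Add(-2, P), -1), Add(-5, P)))
Mul(-49, Add(Function('n')(1, Function('o')(1)), -28)) = Mul(-49, Add(Mul(Pow(Add(-2, Add(-3, Mul(2, Pow(1, 2)))), -1), Add(-5, Add(-3, Mul(2, Pow(1, 2))))), -28)) = Mul(-49, Add(Mul(Pow(Add(-2, Add(-3, Mul(2, 1))), -1), Add(-5, Add(-3, Mul(2, 1)))), -28)) = Mul(-49, Add(Mul(Pow(Add(-2, Add(-3, 2)), -1), Add(-5, Add(-3, 2))), -28)) = Mul(-49, Add(Mul(Pow(Add(-2, -1), -1), Add(-5, -1)), -28)) = Mul(-49, Add(Mul(Pow(-3, -1), -6), -28)) = Mul(-49, Add(Mul(Rational(-1, 3), -6), -28)) = Mul(-49, Add(2, -28)) = Mul(-49, -26) = 1274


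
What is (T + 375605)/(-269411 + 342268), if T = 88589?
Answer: 464194/72857 ≈ 6.3713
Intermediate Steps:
(T + 375605)/(-269411 + 342268) = (88589 + 375605)/(-269411 + 342268) = 464194/72857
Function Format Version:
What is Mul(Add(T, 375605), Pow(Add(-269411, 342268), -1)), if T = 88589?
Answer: Rational(464194, 72857) ≈ 6.3713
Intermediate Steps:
Mul(Add(T, 375605), Pow(Add(-269411, 342268), -1)) = Mul(Add(88589, 375605), Pow(Add(-269411, 342268), -1)) = Mul(464194, Pow(72857, -1)) = Mul(464194, Rational(1, 72857)) = Rational(464194, 72857)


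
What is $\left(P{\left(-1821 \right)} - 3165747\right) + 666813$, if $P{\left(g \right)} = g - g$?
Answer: $-2498934$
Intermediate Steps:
$P{\left(g \right)} = 0$
$\left(P{\left(-1821 \right)} - 3165747\right) + 666813 = \left(0 - 3165747\right) + 666813 = -3165747 + 666813 = -2498934$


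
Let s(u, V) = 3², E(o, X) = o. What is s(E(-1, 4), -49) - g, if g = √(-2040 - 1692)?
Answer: 9 - 2*I*√933 ≈ 9.0 - 61.09*I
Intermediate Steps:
s(u, V) = 9
g = 2*I*√933 (g = √(-3732) = 2*I*√933 ≈ 61.09*I)
s(E(-1, 4), -49) - g = 9 - 2*I*√933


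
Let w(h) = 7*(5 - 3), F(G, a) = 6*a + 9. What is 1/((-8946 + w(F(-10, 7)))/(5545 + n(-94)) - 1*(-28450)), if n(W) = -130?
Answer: 5415/154047818 ≈ 3.5151e-5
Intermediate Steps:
F(G, a) = 9 + 6*a
w(h) = 14 (w(h) = 7*2 = 14)
1/((-8946 + w(F(-10, 7)))/(5545 + n(-94)) - 1*(-28450)) = 1/((-8946 + 14)/(5545 - 130) - 1*(-28450)) = 1/(-8932/5415 + 28450) = 1/(154047818/5415) = 5415/154047818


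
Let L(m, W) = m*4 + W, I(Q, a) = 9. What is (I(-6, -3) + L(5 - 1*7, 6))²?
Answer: 49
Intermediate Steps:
L(m, W) = W + 4*m (L(m, W) = 4*m + W = W + 4*m)
(I(-6, -3) + L(5 - 1*7, 6))² = (9 + (6 + 4*(5 - 1*7)))² = (9 + (6 + 4*(5 - 7)))² = (9 + (6 + 4*(-2)))² = (9 + (6 - 8))² = (9 - 2)² = 7² = 49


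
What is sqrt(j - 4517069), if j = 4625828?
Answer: sqrt(108759) ≈ 329.79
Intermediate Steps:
sqrt(j - 4517069) = sqrt(4625828 - 4517069) = sqrt(108759)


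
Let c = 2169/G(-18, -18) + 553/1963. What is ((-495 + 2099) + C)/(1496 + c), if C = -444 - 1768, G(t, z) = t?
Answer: -2387008/5401319 ≈ -0.44193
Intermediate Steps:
C = -2212
c = -471977/3926 (c = 2169/(-18) + 553/1963 = 2169*(-1/18) + 553*(1/1963) = -241/2 + 553/1963 = -471977/3926 ≈ -120.22)
((-495 + 2099) + C)/(1496 + c) = ((-495 + 2099) - 2212)/(1496 - 471977/3926) = (1604 - 2212)/(5401319/3926) = -608*3926/5401319 = -2387008/5401319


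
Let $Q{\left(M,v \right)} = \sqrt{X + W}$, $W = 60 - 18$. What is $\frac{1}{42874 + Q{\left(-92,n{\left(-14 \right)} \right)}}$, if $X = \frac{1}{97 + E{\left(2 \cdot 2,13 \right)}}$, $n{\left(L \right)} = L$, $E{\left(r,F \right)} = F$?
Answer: $\frac{4716140}{202199781739} - \frac{\sqrt{508310}}{202199781739} \approx 2.3321 \cdot 10^{-5}$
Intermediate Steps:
$W = 42$ ($W = 60 - 18 = 42$)
$X = \frac{1}{110}$ ($X = \frac{1}{97 + 13} = \frac{1}{110} \approx 0.0090909$)
$Q{\left(M,v \right)} = \frac{\sqrt{508310}}{110}$ ($Q{\left(M,v \right)} = \sqrt{\frac{1}{110} + 42} = \sqrt{\frac{4621}{110}} = \frac{\sqrt{508310}}{110}$)
$\frac{1}{42874 + Q{\left(-92,n{\left(-14 \right)} \right)}} = \frac{1}{42874 + \frac{\sqrt{508310}}{110}}$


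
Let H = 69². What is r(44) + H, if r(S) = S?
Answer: 4805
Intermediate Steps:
H = 4761
r(44) + H = 44 + 4761 = 4805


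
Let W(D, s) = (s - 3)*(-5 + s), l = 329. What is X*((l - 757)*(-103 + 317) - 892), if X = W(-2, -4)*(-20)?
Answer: 116529840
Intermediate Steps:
W(D, s) = (-5 + s)*(-3 + s) (W(D, s) = (-3 + s)*(-5 + s) = (-5 + s)*(-3 + s))
X = -1260 (X = (15 + (-4)**2 - 8*(-4))*(-20) = (15 + 16 + 32)*(-20) = 63*(-20) = -1260)
X*((l - 757)*(-103 + 317) - 892) = -1260*((329 - 757)*(-103 + 317) - 892) = -1260*(-428*214 - 892) = -1260*(-91592 - 892) = -1260*(-92484) = 116529840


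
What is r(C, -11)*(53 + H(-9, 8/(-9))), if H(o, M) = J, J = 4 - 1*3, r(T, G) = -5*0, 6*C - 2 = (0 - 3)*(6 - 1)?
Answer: 0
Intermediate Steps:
C = -13/6 (C = ⅓ + ((0 - 3)*(6 - 1))/6 = ⅓ + (-3*5)/6 = ⅓ + (⅙)*(-15) = ⅓ - 5/2 = -13/6 ≈ -2.1667)
r(T, G) = 0
J = 1 (J = 4 - 3 = 1)
H(o, M) = 1
r(C, -11)*(53 + H(-9, 8/(-9))) = 0*(53 + 1) = 0*54 = 0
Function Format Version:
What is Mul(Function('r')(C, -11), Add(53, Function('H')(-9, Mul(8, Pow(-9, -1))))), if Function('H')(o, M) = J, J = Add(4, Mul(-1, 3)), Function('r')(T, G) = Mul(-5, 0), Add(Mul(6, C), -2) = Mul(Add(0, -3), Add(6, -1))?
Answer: 0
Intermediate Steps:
C = Rational(-13, 6) (C = Add(Rational(1, 3), Mul(Rational(1, 6), Mul(Add(0, -3), Add(6, -1)))) = Add(Rational(1, 3), Mul(Rational(1, 6), Mul(-3, 5))) = Add(Rational(1, 3), Mul(Rational(1, 6), -15)) = Add(Rational(1, 3), Rational(-5, 2)) = Rational(-13, 6) ≈ -2.1667)
Function('r')(T, G) = 0
J = 1 (J = Add(4, -3) = 1)
Function('H')(o, M) = 1
Mul(Function('r')(C, -11), Add(53, Function('H')(-9, Mul(8, Pow(-9, -1))))) = Mul(0, Add(53, 1)) = Mul(0, 54) = 0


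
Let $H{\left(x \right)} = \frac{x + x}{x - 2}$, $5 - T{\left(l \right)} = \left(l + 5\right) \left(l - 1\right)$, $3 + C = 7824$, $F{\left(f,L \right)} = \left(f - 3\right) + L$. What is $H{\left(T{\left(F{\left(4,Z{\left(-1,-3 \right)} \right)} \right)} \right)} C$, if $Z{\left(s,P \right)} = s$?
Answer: $\frac{39105}{2} \approx 19553.0$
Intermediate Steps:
$F{\left(f,L \right)} = -3 + L + f$ ($F{\left(f,L \right)} = \left(-3 + f\right) + L = -3 + L + f$)
$C = 7821$ ($C = -3 + 7824 = 7821$)
$T{\left(l \right)} = 5 - \left(-1 + l\right) \left(5 + l\right)$ ($T{\left(l \right)} = 5 - \left(l + 5\right) \left(l - 1\right) = 5 - \left(5 + l\right) \left(-1 + l\right) = 5 - \left(-1 + l\right) \left(5 + l\right)$)
$H{\left(x \right)} = \frac{2 x}{-2 + x}$
$H{\left(T{\left(F{\left(4,Z{\left(-1,-3 \right)} \right)} \right)} \right)} C = \frac{2 \left(10 - \left(-3 - 1 + 4\right)^{2} - 4 \left(-3 - 1 + 4\right)\right)}{-2 - \left(-10 + \left(-3 - 1 + 4\right)^{2} + 4 \left(-3 - 1 + 4\right)\right)} 7821 = \frac{2 \left(10 - 0^{2} - 0\right)}{-2 - -10} \cdot 7821 = \frac{2 \left(10 - 0 + 0\right)}{-2 + \left(10 - 0 + 0\right)} 7821 = \frac{2 \left(10 + 0 + 0\right)}{-2 + \left(10 + 0 + 0\right)} 7821 = 2 \cdot 10 \frac{1}{-2 + 10} \cdot 7821 = 2 \cdot 10 \cdot \frac{1}{8} \cdot 7821 = \frac{5}{2} \cdot 7821 = \frac{39105}{2}$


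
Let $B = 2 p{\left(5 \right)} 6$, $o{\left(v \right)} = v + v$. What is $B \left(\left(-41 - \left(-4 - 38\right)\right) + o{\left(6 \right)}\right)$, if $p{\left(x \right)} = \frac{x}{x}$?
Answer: $156$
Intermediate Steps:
$p{\left(x \right)} = 1$
$o{\left(v \right)} = 2 v$
$B = 12$ ($B = 2 \cdot 1 \cdot 6 = 2 \cdot 6 = 12$)
$B \left(\left(-41 - \left(-4 - 38\right)\right) + o{\left(6 \right)}\right) = 12 \left(\left(-41 - \left(-4 - 38\right)\right) + 2 \cdot 6\right) = 12 \left(\left(-41 - -42\right) + 12\right) = 12 \left(\left(-41 + 42\right) + 12\right) = 12 \left(1 + 12\right) = 12 \cdot 13 = 156$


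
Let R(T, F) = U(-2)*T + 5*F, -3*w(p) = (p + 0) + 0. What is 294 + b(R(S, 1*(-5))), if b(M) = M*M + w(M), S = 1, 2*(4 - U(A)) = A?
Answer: 2102/3 ≈ 700.67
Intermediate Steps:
U(A) = 4 - A/2
w(p) = -p/3 (w(p) = -((p + 0) + 0)/3 = -(p + 0)/3 = -p/3)
R(T, F) = 5*F + 5*T (R(T, F) = (4 - ½*(-2))*T + 5*F = (4 + 1)*T + 5*F = 5*T + 5*F = 5*F + 5*T)
b(M) = M² - M/3 (b(M) = M*M - M/3 = M² - M/3)
294 + b(R(S, 1*(-5))) = 294 + (5*(1*(-5)) + 5*1)*(-⅓ + (5*(1*(-5)) + 5*1)) = 294 + (5*(-5) + 5)*(-⅓ + (5*(-5) + 5)) = 294 + (-25 + 5)*(-⅓ + (-25 + 5)) = 294 - 20*(-⅓ - 20) = 294 - 20*(-61/3) = 294 + 1220/3 = 2102/3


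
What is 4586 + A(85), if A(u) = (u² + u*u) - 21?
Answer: 19015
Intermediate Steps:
A(u) = -21 + 2*u² (A(u) = (u² + u²) - 21 = 2*u² - 21 = -21 + 2*u²)
4586 + A(85) = 4586 + (-21 + 2*85²) = 4586 + (-21 + 2*7225) = 4586 + (-21 + 14450) = 4586 + 14429 = 19015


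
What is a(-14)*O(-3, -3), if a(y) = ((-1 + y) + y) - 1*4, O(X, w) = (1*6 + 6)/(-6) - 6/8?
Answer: 363/4 ≈ 90.750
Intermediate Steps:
O(X, w) = -11/4 (O(X, w) = (6 + 6)*(-⅙) - 6*⅛ = 12*(-⅙) - ¾ = -2 - ¾ = -11/4)
a(y) = -5 + 2*y (a(y) = (-1 + 2*y) - 4 = -5 + 2*y)
a(-14)*O(-3, -3) = (-5 + 2*(-14))*(-11/4) = (-5 - 28)*(-11/4) = -33*(-11/4) = 363/4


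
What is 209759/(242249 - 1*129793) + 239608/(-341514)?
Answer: 22345138939/19202649192 ≈ 1.1636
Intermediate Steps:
209759/(242249 - 1*129793) + 239608/(-341514) = 209759/(242249 - 129793) + 239608*(-1/341514) = 209759/112456 - 119804/170757 = 22345138939/19202649192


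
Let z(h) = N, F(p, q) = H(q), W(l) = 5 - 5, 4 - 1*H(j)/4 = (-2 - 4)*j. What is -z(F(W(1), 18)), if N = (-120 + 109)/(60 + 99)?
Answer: 11/159 ≈ 0.069182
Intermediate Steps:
H(j) = 16 + 24*j (H(j) = 16 - 4*(-2 - 4)*j = 16 - (-24)*j = 16 + 24*j)
W(l) = 0
F(p, q) = 16 + 24*q
N = -11/159 ≈ -0.069182
z(h) = -11/159
-z(F(W(1), 18)) = -1*(-11/159) = 11/159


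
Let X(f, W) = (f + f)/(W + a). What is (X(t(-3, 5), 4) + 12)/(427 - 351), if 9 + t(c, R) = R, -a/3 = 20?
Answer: 85/532 ≈ 0.15977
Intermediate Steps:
a = -60 (a = -3*20 = -60)
t(c, R) = -9 + R
X(f, W) = 2*f/(-60 + W) (X(f, W) = (f + f)/(W - 60) = (2*f)/(-60 + W) = 2*f/(-60 + W))
(X(t(-3, 5), 4) + 12)/(427 - 351) = (2*(-9 + 5)/(-60 + 4) + 12)/(427 - 351) = (2*(-4)/(-56) + 12)/76 = (2*(-4)*(-1/56) + 12)*(1/76) = (1/7 + 12)*(1/76) = (85/7)*(1/76) = 85/532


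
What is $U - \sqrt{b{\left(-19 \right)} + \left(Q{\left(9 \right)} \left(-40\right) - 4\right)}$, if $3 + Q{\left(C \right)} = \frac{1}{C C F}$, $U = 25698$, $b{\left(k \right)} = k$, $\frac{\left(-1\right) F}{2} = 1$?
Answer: $25698 - \frac{\sqrt{7877}}{9} \approx 25688.0$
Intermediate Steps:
$F = -2$ ($F = \left(-2\right) 1 = -2$)
$Q{\left(C \right)} = -3 - \frac{1}{2 C^{2}}$ ($Q{\left(C \right)} = -3 + \frac{1}{C C \left(-2\right)} = -3 + \frac{1}{C^{2} \left(-2\right)} = -3 + \frac{1}{\left(-2\right) C^{2}} = -3 - \frac{1}{2 C^{2}}$)
$U - \sqrt{b{\left(-19 \right)} + \left(Q{\left(9 \right)} \left(-40\right) - 4\right)} = 25698 - \sqrt{-19 - \left(4 - \left(-3 - \frac{1}{2 \cdot 81}\right) \left(-40\right)\right)} = 25698 - \sqrt{-19 - \left(4 - \left(-3 - \frac{1}{162}\right) \left(-40\right)\right)} = 25698 - \sqrt{-19 - - \frac{9416}{81}} = 25698 - \sqrt{-19 + \left(\frac{9740}{81} - 4\right)} = 25698 - \sqrt{-19 + \frac{9416}{81}} = 25698 - \sqrt{\frac{7877}{81}} = 25698 - \frac{\sqrt{7877}}{9}$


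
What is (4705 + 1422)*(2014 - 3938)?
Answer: -11788348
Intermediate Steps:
(4705 + 1422)*(2014 - 3938) = 6127*(-1924) = -11788348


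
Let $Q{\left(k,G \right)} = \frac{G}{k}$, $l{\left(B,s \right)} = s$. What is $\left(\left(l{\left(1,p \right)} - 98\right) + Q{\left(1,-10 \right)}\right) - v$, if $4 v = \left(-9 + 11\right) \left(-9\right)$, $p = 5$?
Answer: $- \frac{197}{2} \approx -98.5$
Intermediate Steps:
$v = - \frac{9}{2}$ ($v = \frac{\left(-9 + 11\right) \left(-9\right)}{4} = \frac{2 \left(-9\right)}{4} = \frac{1}{4} \left(-18\right) = - \frac{9}{2} \approx -4.5$)
$\left(\left(l{\left(1,p \right)} - 98\right) + Q{\left(1,-10 \right)}\right) - v = \left(\left(5 - 98\right) - \frac{10}{1}\right) - - \frac{9}{2} = \left(-93 - 10\right) + \frac{9}{2} = -103 + \frac{9}{2} = - \frac{197}{2}$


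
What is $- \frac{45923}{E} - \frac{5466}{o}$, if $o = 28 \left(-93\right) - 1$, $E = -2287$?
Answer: $\frac{132130157}{5957635} \approx 22.178$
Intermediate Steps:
$o = -2605$ ($o = -2604 - 1 = -2605$)
$- \frac{45923}{E} - \frac{5466}{o} = - \frac{45923}{-2287} - \frac{5466}{-2605} = \left(-45923\right) \left(- \frac{1}{2287}\right) - - \frac{5466}{2605} = \frac{45923}{2287} + \frac{5466}{2605} = \frac{132130157}{5957635}$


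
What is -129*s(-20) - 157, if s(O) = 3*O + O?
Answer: 10163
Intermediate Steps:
s(O) = 4*O
-129*s(-20) - 157 = -516*(-20) - 157 = -129*(-80) - 157 = 10320 - 157 = 10163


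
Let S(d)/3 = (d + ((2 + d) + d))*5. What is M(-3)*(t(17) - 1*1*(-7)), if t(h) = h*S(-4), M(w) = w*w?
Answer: -22887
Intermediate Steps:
M(w) = w²
S(d) = 30 + 45*d (S(d) = 3*((d + ((2 + d) + d))*5) = 3*((d + (2 + 2*d))*5) = 3*((2 + 3*d)*5) = 3*(10 + 15*d) = 30 + 45*d)
t(h) = -150*h (t(h) = h*(30 + 45*(-4)) = h*(30 - 180) = h*(-150) = -150*h)
M(-3)*(t(17) - 1*1*(-7)) = (-3)²*(-150*17 - 1*1*(-7)) = 9*(-2550 - 1*(-7)) = 9*(-2550 + 7) = 9*(-2543) = -22887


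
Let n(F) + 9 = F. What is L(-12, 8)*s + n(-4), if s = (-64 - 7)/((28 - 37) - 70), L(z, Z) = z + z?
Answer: -2731/79 ≈ -34.570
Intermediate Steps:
n(F) = -9 + F
L(z, Z) = 2*z
s = 71/79 (s = -71/(-9 - 70) = -71/(-79) = -71*(-1/79) = 71/79 ≈ 0.89873)
L(-12, 8)*s + n(-4) = (2*(-12))*(71/79) + (-9 - 4) = -24*71/79 - 13 = -1704/79 - 13 = -2731/79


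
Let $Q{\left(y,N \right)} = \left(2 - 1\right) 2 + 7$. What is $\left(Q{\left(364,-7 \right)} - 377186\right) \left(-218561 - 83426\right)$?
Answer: $113902550699$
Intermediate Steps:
$Q{\left(y,N \right)} = 9$ ($Q{\left(y,N \right)} = \left(2 - 1\right) 2 + 7 = 1 \cdot 2 + 7 = 2 + 7 = 9$)
$\left(Q{\left(364,-7 \right)} - 377186\right) \left(-218561 - 83426\right) = \left(9 - 377186\right) \left(-218561 - 83426\right) = \left(-377177\right) \left(-301987\right) = 113902550699$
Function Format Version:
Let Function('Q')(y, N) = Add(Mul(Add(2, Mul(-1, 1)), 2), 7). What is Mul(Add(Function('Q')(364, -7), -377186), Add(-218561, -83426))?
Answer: 113902550699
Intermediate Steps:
Function('Q')(y, N) = 9 (Function('Q')(y, N) = Add(Mul(Add(2, -1), 2), 7) = Add(Mul(1, 2), 7) = Add(2, 7) = 9)
Mul(Add(Function('Q')(364, -7), -377186), Add(-218561, -83426)) = Mul(Add(9, -377186), Add(-218561, -83426)) = Mul(-377177, -301987) = 113902550699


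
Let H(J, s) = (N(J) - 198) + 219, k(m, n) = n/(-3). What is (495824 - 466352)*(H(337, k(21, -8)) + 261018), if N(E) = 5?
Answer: 7693488768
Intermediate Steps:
k(m, n) = -n/3 (k(m, n) = n*(-⅓) = -n/3)
H(J, s) = 26 (H(J, s) = (5 - 198) + 219 = -193 + 219 = 26)
(495824 - 466352)*(H(337, k(21, -8)) + 261018) = (495824 - 466352)*(26 + 261018) = 29472*261044 = 7693488768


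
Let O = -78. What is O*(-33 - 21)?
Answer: 4212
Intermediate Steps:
O*(-33 - 21) = -78*(-33 - 21) = -78*(-54) = 4212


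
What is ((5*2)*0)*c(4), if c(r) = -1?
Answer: 0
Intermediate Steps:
((5*2)*0)*c(4) = ((5*2)*0)*(-1) = (10*0)*(-1) = 0*(-1) = 0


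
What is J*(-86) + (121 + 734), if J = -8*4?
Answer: 3607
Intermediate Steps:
J = -32
J*(-86) + (121 + 734) = -32*(-86) + (121 + 734) = 2752 + 855 = 3607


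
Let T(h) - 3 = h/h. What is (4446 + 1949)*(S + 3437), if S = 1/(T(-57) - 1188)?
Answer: 26023857765/1184 ≈ 2.1980e+7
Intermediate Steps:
T(h) = 4 (T(h) = 3 + h/h = 3 + 1 = 4)
S = -1/1184 (S = 1/(4 - 1188) = 1/(-1184) = -1/1184 ≈ -0.00084459)
(4446 + 1949)*(S + 3437) = (4446 + 1949)*(-1/1184 + 3437) = 6395*(4069407/1184) = 26023857765/1184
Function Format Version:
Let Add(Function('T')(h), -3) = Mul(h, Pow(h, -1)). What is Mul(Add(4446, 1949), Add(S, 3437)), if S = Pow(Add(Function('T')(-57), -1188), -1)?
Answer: Rational(26023857765, 1184) ≈ 2.1980e+7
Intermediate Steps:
Function('T')(h) = 4 (Function('T')(h) = Add(3, Mul(h, Pow(h, -1))) = Add(3, 1) = 4)
S = Rational(-1, 1184) (S = Pow(Add(4, -1188), -1) = Pow(-1184, -1) = Rational(-1, 1184) ≈ -0.00084459)
Mul(Add(4446, 1949), Add(S, 3437)) = Mul(Add(4446, 1949), Add(Rational(-1, 1184), 3437)) = Mul(6395, Rational(4069407, 1184)) = Rational(26023857765, 1184)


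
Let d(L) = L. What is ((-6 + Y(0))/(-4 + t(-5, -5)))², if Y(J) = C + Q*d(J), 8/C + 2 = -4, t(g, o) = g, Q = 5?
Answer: 484/729 ≈ 0.66392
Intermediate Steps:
C = -4/3 (C = 8/(-2 - 4) = 8/(-6) = 8*(-⅙) = -4/3 ≈ -1.3333)
Y(J) = -4/3 + 5*J
((-6 + Y(0))/(-4 + t(-5, -5)))² = ((-6 + (-4/3 + 5*0))/(-4 - 5))² = ((-6 + (-4/3 + 0))/(-9))² = ((-6 - 4/3)*(-⅑))² = (-22/3*(-⅑))² = (22/27)² = 484/729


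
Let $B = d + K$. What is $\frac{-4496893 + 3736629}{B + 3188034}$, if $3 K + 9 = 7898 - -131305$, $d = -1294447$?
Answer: $- \frac{760264}{1939985} \approx -0.39189$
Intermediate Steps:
$K = 46398$ ($K = -3 + \frac{7898 - -131305}{3} = -3 + \frac{7898 + 131305}{3} = -3 + \frac{1}{3} \cdot 139203 = -3 + 46401 = 46398$)
$B = -1248049$ ($B = -1294447 + 46398 = -1248049$)
$\frac{-4496893 + 3736629}{B + 3188034} = \frac{-4496893 + 3736629}{-1248049 + 3188034} = - \frac{760264}{1939985}$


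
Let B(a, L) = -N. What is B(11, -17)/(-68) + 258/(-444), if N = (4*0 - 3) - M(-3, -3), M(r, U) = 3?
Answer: -421/629 ≈ -0.66932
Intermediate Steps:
N = -6 (N = (4*0 - 3) - 1*3 = (0 - 3) - 3 = -3 - 3 = -6)
B(a, L) = 6 (B(a, L) = -1*(-6) = 6)
B(11, -17)/(-68) + 258/(-444) = 6/(-68) + 258/(-444) = 6*(-1/68) + 258*(-1/444) = -3/34 - 43/74 = -421/629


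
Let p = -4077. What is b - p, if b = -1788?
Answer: 2289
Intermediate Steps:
b - p = -1788 - 1*(-4077) = -1788 + 4077 = 2289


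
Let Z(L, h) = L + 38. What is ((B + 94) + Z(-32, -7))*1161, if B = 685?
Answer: 911385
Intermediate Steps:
Z(L, h) = 38 + L
((B + 94) + Z(-32, -7))*1161 = ((685 + 94) + (38 - 32))*1161 = (779 + 6)*1161 = 785*1161 = 911385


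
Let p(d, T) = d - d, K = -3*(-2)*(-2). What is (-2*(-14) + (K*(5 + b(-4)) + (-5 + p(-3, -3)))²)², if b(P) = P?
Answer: 100489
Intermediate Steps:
K = -12 (K = 6*(-2) = -12)
p(d, T) = 0
(-2*(-14) + (K*(5 + b(-4)) + (-5 + p(-3, -3)))²)² = (-2*(-14) + (-12*(5 - 4) + (-5 + 0))²)² = (28 + (-12*1 - 5)²)² = (28 + (-12 - 5)²)² = (28 + (-17)²)² = (28 + 289)² = 317² = 100489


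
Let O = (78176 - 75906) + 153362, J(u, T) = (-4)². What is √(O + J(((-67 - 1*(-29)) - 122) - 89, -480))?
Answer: 64*√38 ≈ 394.52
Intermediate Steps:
J(u, T) = 16
O = 155632 (O = 2270 + 153362 = 155632)
√(O + J(((-67 - 1*(-29)) - 122) - 89, -480)) = √(155632 + 16) = √155648 = 64*√38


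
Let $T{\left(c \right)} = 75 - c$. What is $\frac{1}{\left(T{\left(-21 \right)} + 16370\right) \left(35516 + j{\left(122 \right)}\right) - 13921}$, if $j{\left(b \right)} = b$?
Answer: $\frac{1}{586801387} \approx 1.7042 \cdot 10^{-9}$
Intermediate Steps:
$\frac{1}{\left(T{\left(-21 \right)} + 16370\right) \left(35516 + j{\left(122 \right)}\right) - 13921} = \frac{1}{\left(\left(75 - -21\right) + 16370\right) \left(35516 + 122\right) - 13921} = \frac{1}{\left(\left(75 + 21\right) + 16370\right) 35638 - 13921} = \frac{1}{\left(96 + 16370\right) 35638 - 13921} = \frac{1}{16466 \cdot 35638 - 13921} = \frac{1}{586815308 - 13921} = \frac{1}{586801387}$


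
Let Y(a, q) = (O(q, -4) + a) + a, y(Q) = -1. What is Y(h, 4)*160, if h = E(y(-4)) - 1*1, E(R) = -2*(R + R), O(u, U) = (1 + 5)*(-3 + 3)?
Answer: 960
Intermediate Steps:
O(u, U) = 0 (O(u, U) = 6*0 = 0)
E(R) = -4*R
h = 3 (h = -4*(-1) - 1*1 = 4 - 1 = 3)
Y(a, q) = 2*a (Y(a, q) = (0 + a) + a = a + a = 2*a)
Y(h, 4)*160 = (2*3)*160 = 6*160 = 960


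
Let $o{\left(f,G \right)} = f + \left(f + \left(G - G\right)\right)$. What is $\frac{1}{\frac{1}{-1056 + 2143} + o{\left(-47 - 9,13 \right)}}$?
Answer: $- \frac{1087}{121743} \approx -0.0089286$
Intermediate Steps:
$o{\left(f,G \right)} = 2 f$ ($o{\left(f,G \right)} = f + \left(f + 0\right) = f + f = 2 f$)
$\frac{1}{\frac{1}{-1056 + 2143} + o{\left(-47 - 9,13 \right)}} = \frac{1}{\frac{1}{-1056 + 2143} + 2 \left(-47 - 9\right)} = \frac{1}{\frac{1}{1087} + 2 \left(-47 - 9\right)} = \frac{1}{\frac{1}{1087} + 2 \left(-56\right)} = \frac{1}{\frac{1}{1087} - 112} = \frac{1}{- \frac{121743}{1087}} = - \frac{1087}{121743}$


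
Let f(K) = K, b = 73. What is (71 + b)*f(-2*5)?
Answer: -1440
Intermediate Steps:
(71 + b)*f(-2*5) = (71 + 73)*(-2*5) = 144*(-10) = -1440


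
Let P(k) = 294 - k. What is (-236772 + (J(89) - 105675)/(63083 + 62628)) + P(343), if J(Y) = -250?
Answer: -29771110656/125711 ≈ -2.3682e+5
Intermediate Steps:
(-236772 + (J(89) - 105675)/(63083 + 62628)) + P(343) = (-236772 + (-250 - 105675)/(63083 + 62628)) + (294 - 1*343) = (-236772 - 105925/125711) + (294 - 343) = (-236772 - 105925*1/125711) - 49 = (-236772 - 105925/125711) - 49 = -29764950817/125711 - 49 = -29771110656/125711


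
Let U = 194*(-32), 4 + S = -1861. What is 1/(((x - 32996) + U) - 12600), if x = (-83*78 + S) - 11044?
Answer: -1/71187 ≈ -1.4048e-5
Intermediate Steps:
S = -1865 (S = -4 - 1861 = -1865)
x = -19383 (x = (-83*78 - 1865) - 11044 = (-6474 - 1865) - 11044 = -8339 - 11044 = -19383)
U = -6208
1/(((x - 32996) + U) - 12600) = 1/(((-19383 - 32996) - 6208) - 12600) = 1/((-52379 - 6208) - 12600) = 1/(-58587 - 12600) = 1/(-71187) = -1/71187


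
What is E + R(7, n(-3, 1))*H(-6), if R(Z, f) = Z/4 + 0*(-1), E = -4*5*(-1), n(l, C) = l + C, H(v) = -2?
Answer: 33/2 ≈ 16.500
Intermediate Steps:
n(l, C) = C + l
E = 20 (E = -20*(-1) = 20)
R(Z, f) = Z/4 (R(Z, f) = Z*(1/4) + 0 = Z/4 + 0 = Z/4)
E + R(7, n(-3, 1))*H(-6) = 20 + ((1/4)*7)*(-2) = 20 + (7/4)*(-2) = 20 - 7/2 = 33/2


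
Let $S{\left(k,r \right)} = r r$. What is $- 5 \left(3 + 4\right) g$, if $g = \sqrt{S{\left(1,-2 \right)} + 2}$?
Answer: $- 35 \sqrt{6} \approx -85.732$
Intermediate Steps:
$S{\left(k,r \right)} = r^{2}$
$g = \sqrt{6}$ ($g = \sqrt{\left(-2\right)^{2} + 2} = \sqrt{4 + 2} = \sqrt{6} \approx 2.4495$)
$- 5 \left(3 + 4\right) g = - 5 \left(3 + 4\right) \sqrt{6} = \left(-5\right) 7 \sqrt{6} = - 35 \sqrt{6}$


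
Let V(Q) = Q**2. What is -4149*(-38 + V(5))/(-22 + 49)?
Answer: 5993/3 ≈ 1997.7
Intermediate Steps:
-4149*(-38 + V(5))/(-22 + 49) = -4149*(-38 + 5**2)/(-22 + 49) = -4149*(-38 + 25)/27 = -(-53937)/27 = -4149*(-13/27) = 5993/3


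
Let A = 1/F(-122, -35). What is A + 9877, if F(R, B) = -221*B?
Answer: 76398596/7735 ≈ 9877.0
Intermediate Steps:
A = 1/7735 (A = 1/(-221*(-35)) = 1/7735 ≈ 0.00012928)
A + 9877 = 1/7735 + 9877 = 76398596/7735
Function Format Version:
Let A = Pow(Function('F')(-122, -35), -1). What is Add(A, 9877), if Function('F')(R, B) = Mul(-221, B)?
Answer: Rational(76398596, 7735) ≈ 9877.0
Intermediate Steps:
A = Rational(1, 7735) (A = Pow(Mul(-221, -35), -1) = Pow(7735, -1) = Rational(1, 7735) ≈ 0.00012928)
Add(A, 9877) = Add(Rational(1, 7735), 9877) = Rational(76398596, 7735)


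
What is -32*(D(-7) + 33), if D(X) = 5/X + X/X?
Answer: -7456/7 ≈ -1065.1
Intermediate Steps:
D(X) = 1 + 5/X (D(X) = 5/X + 1 = 1 + 5/X)
-32*(D(-7) + 33) = -32*((5 - 7)/(-7) + 33) = -32*(-⅐*(-2) + 33) = -32*(2/7 + 33) = -32*233/7 = -7456/7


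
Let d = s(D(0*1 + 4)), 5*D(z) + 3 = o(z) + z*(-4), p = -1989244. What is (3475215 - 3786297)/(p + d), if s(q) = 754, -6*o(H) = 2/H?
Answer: 51847/331415 ≈ 0.15644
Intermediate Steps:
o(H) = -1/(3*H)
D(z) = -⅗ - 4*z/5 - 1/(15*z) (D(z) = -⅗ + (-1/(3*z) + z*(-4))/5 = -⅗ + (-1/(3*z) - 4*z)/5 = -⅗ + (-4*z - 1/(3*z))/5 = -⅗ + (-4*z/5 - 1/(15*z)) = -⅗ - 4*z/5 - 1/(15*z))
d = 754
(3475215 - 3786297)/(p + d) = (3475215 - 3786297)/(-1989244 + 754) = -311082/(-1988490) = -311082*(-1/1988490) = 51847/331415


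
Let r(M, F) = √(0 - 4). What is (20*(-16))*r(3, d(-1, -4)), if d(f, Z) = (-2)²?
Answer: -640*I ≈ -640.0*I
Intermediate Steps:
d(f, Z) = 4
r(M, F) = 2*I (r(M, F) = √(-4) = 2*I)
(20*(-16))*r(3, d(-1, -4)) = (20*(-16))*(2*I) = -640*I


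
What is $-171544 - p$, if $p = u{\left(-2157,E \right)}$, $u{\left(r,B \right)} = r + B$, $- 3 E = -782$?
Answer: $- \frac{508943}{3} \approx -1.6965 \cdot 10^{5}$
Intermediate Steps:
$E = \frac{782}{3}$ ($E = \left(- \frac{1}{3}\right) \left(-782\right) = \frac{782}{3} \approx 260.67$)
$u{\left(r,B \right)} = B + r$
$p = - \frac{5689}{3}$ ($p = \frac{782}{3} - 2157 = - \frac{5689}{3} \approx -1896.3$)
$-171544 - p = -171544 - - \frac{5689}{3} = -171544 + \frac{5689}{3} = - \frac{508943}{3}$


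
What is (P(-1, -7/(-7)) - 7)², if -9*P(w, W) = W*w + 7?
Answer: 529/9 ≈ 58.778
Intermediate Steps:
P(w, W) = -7/9 - W*w/9 (P(w, W) = -(W*w + 7)/9 = -(7 + W*w)/9 = -7/9 - W*w/9)
(P(-1, -7/(-7)) - 7)² = ((-7/9 - ⅑*(-7/(-7))*(-1)) - 7)² = ((-7/9 - ⅑*(-7*(-⅐))*(-1)) - 7)² = ((-7/9 - ⅑*1*(-1)) - 7)² = ((-7/9 + ⅑) - 7)² = (-⅔ - 7)² = (-23/3)² = 529/9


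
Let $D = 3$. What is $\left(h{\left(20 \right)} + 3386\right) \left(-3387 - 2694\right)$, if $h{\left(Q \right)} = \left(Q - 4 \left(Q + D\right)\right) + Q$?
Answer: $-20274054$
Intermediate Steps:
$h{\left(Q \right)} = -12 - 2 Q$ ($h{\left(Q \right)} = \left(Q - 4 \left(Q + 3\right)\right) + Q = \left(Q - 4 \left(3 + Q\right)\right) + Q = \left(Q - \left(12 + 4 Q\right)\right) + Q = \left(-12 - 3 Q\right) + Q = -12 - 2 Q$)
$\left(h{\left(20 \right)} + 3386\right) \left(-3387 - 2694\right) = \left(\left(-12 - 40\right) + 3386\right) \left(-3387 - 2694\right) = \left(\left(-12 - 40\right) + 3386\right) \left(-6081\right) = \left(-52 + 3386\right) \left(-6081\right) = 3334 \left(-6081\right) = -20274054$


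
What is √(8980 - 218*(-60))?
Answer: 2*√5515 ≈ 148.53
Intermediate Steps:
√(8980 - 218*(-60)) = √(8980 + 13080) = √22060 = 2*√5515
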